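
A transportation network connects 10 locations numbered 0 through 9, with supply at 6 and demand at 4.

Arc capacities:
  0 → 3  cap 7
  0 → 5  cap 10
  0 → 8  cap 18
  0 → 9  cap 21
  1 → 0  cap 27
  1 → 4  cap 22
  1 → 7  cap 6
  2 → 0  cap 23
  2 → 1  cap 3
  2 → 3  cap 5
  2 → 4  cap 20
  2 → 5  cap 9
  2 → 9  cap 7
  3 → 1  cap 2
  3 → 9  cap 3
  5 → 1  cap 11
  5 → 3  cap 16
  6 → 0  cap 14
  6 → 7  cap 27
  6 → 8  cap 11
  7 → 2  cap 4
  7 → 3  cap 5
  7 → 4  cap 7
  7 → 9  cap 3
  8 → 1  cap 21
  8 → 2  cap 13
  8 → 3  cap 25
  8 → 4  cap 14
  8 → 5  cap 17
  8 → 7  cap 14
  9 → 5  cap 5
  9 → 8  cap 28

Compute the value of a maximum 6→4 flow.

Maximum flow value: 44

augment #1: 6→7→4 bottleneck 7, total now 7
augment #2: 6→8→4 bottleneck 11, total now 18
augment #3: 6→0→8→4 bottleneck 3, total now 21
augment #4: 6→7→2→4 bottleneck 4, total now 25
augment #5: 6→0→3→1→4 bottleneck 2, total now 27
augment #6: 6→0→5→1→4 bottleneck 9, total now 36
augment #7: 6→7→9→5→1→4 bottleneck 2, total now 38
augment #8: 6→7→9→8→1→4 bottleneck 1, total now 39
augment #9: 6→7→3→0→8→1→4 bottleneck 2, total now 41
augment #10: 6→7→3→9→8→1→4 bottleneck 3, total now 44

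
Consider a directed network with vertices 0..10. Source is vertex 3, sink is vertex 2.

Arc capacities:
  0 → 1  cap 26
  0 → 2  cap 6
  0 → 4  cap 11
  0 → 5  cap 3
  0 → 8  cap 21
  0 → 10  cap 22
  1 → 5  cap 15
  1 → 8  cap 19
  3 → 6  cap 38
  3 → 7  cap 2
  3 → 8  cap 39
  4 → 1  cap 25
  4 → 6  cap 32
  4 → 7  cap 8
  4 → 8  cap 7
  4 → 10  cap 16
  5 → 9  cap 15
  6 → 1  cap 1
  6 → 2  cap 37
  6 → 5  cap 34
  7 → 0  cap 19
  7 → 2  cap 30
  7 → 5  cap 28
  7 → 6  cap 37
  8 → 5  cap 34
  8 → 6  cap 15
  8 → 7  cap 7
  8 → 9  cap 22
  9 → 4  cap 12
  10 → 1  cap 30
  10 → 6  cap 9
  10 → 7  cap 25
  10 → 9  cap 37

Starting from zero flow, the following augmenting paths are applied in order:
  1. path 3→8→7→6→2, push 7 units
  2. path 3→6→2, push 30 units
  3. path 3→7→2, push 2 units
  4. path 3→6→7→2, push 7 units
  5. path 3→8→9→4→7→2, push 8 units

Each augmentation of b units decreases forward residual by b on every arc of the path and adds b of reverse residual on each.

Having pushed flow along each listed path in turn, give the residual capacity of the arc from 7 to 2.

after path 1 (3→8→7→6→2, push 7): res(7,2)=30
after path 2 (3→6→2, push 30): res(7,2)=30
after path 3 (3→7→2, push 2): res(7,2)=28
after path 4 (3→6→7→2, push 7): res(7,2)=21
after path 5 (3→8→9→4→7→2, push 8): res(7,2)=13

Residual capacity of (7,2): 13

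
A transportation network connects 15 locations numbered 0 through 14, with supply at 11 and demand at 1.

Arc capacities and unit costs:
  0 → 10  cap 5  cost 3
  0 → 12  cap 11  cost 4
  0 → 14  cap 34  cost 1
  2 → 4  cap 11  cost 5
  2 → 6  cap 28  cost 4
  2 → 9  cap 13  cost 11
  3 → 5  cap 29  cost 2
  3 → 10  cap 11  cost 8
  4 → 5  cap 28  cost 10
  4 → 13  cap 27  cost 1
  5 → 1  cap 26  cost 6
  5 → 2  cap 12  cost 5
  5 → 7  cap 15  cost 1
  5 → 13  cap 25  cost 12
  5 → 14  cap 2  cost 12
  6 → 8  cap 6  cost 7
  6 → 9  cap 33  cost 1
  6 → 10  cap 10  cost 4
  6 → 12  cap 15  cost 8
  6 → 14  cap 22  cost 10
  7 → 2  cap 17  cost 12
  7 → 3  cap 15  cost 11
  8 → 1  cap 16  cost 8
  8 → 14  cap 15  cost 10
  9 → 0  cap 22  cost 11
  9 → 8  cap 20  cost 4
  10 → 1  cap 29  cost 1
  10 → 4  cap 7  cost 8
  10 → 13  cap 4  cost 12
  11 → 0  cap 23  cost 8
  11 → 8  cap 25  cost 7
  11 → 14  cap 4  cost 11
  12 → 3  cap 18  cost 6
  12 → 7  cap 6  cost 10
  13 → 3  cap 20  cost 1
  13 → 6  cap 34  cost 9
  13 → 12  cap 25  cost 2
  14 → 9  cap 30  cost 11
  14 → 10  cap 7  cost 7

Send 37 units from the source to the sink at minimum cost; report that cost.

Minimum cost for 37 units: 653

shortest-cost path #1: 11→0→10→1 push 5 @ unit cost 12 (adds 60)
shortest-cost path #2: 11→8→1 push 16 @ unit cost 15 (adds 240)
shortest-cost path #3: 11→0→14→10→1 push 7 @ unit cost 17 (adds 119)
shortest-cost path #4: 11→0→12→3→5→1 push 9 @ unit cost 26 (adds 234)
total cost = 653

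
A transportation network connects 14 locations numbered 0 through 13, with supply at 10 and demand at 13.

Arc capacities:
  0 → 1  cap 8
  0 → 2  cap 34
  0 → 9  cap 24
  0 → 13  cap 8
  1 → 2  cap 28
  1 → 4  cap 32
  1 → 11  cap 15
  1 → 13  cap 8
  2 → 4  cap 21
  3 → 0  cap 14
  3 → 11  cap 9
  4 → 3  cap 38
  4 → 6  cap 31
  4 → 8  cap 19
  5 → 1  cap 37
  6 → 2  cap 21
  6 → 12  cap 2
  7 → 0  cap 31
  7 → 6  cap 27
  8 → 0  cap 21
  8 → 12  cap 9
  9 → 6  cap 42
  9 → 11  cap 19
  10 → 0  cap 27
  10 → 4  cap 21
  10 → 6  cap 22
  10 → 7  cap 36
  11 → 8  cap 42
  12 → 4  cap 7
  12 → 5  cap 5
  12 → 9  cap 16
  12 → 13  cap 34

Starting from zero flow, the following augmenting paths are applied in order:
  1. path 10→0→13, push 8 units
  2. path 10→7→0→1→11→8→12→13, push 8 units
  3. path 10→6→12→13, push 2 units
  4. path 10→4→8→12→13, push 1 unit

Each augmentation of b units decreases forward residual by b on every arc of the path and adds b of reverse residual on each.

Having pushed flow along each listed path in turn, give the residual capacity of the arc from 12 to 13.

Residual capacity of (12,13): 23

after path 1 (10→0→13, push 8): res(12,13)=34
after path 2 (10→7→0→1→11→8→12→13, push 8): res(12,13)=26
after path 3 (10→6→12→13, push 2): res(12,13)=24
after path 4 (10→4→8→12→13, push 1): res(12,13)=23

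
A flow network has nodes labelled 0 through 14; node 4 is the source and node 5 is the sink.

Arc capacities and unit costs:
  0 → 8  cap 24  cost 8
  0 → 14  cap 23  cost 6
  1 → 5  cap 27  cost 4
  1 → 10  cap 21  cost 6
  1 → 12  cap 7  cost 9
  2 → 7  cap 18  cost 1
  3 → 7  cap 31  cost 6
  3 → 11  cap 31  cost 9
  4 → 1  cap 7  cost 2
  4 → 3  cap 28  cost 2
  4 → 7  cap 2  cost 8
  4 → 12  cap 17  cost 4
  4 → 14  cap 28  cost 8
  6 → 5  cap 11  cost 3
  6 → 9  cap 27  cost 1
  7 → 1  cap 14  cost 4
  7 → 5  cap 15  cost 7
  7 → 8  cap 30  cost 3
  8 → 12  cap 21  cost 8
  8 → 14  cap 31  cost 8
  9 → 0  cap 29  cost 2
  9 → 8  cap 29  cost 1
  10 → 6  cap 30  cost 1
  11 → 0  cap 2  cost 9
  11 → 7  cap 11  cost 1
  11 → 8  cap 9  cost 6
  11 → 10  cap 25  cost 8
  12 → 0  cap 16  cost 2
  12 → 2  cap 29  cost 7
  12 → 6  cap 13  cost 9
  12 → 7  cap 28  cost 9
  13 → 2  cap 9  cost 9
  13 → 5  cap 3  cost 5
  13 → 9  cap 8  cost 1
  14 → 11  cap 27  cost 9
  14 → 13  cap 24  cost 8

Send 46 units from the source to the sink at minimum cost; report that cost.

Minimum cost for 46 units: 651

shortest-cost path #1: 4→1→5 push 7 @ unit cost 6 (adds 42)
shortest-cost path #2: 4→7→5 push 2 @ unit cost 15 (adds 30)
shortest-cost path #3: 4→3→7→5 push 13 @ unit cost 15 (adds 195)
shortest-cost path #4: 4→12→6→5 push 11 @ unit cost 16 (adds 176)
shortest-cost path #5: 4→3→7→1→5 push 13 @ unit cost 16 (adds 208)
total cost = 651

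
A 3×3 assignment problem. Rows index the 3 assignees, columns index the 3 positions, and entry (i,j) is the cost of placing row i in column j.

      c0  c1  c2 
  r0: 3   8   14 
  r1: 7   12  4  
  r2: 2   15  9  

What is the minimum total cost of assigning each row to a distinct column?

Minimum assignment cost: 14

optimal assignment: row0→col1 (cost 8), row1→col2 (cost 4), row2→col0 (cost 2)
total = 8 + 4 + 2 = 14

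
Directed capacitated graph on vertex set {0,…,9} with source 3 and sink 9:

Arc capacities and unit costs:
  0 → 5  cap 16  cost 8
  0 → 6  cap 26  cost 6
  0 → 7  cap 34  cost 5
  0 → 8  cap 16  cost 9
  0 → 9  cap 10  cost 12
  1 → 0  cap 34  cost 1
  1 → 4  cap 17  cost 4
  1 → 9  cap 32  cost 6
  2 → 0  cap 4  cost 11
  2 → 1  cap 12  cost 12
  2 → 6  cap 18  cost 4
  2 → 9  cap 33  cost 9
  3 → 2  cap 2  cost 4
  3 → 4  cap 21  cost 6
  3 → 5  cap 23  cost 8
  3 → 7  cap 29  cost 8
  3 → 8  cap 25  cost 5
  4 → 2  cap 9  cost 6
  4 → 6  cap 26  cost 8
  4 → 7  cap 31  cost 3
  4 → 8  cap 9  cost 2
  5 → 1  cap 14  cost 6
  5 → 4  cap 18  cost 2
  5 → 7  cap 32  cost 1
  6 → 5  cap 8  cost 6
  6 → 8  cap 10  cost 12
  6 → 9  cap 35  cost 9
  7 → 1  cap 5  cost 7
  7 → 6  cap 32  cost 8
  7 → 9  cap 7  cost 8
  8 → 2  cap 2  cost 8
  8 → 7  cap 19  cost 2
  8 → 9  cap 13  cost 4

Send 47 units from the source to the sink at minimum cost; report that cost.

Minimum cost for 47 units: 754

shortest-cost path #1: 3→8→9 push 13 @ unit cost 9 (adds 117)
shortest-cost path #2: 3→2→9 push 2 @ unit cost 13 (adds 26)
shortest-cost path #3: 3→8→7→9 push 7 @ unit cost 15 (adds 105)
shortest-cost path #4: 3→5→1→9 push 14 @ unit cost 20 (adds 280)
shortest-cost path #5: 3→8→7→1→9 push 5 @ unit cost 20 (adds 100)
shortest-cost path #6: 3→4→2→9 push 6 @ unit cost 21 (adds 126)
total cost = 754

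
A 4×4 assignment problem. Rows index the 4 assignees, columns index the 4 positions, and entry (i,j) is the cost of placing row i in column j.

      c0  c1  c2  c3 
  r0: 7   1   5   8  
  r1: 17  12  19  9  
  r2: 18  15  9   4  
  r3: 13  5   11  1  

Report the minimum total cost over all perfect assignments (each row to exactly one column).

optimal assignment: row0→col1 (cost 1), row1→col0 (cost 17), row2→col2 (cost 9), row3→col3 (cost 1)
total = 1 + 17 + 9 + 1 = 28

Minimum assignment cost: 28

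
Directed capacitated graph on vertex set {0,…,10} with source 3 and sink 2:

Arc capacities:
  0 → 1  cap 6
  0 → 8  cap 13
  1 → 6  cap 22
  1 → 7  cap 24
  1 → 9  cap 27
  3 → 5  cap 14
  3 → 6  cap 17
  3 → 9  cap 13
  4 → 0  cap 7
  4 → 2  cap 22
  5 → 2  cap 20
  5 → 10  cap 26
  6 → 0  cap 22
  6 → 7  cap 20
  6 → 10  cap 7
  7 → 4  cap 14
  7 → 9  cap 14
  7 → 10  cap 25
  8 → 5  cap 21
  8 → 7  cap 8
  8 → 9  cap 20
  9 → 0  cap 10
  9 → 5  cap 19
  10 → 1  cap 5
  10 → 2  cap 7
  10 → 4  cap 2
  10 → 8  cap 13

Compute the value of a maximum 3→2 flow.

Maximum flow value: 43

augment #1: 3→5→2 bottleneck 14, total now 14
augment #2: 3→6→10→2 bottleneck 7, total now 21
augment #3: 3→9→5→2 bottleneck 6, total now 27
augment #4: 3→6→7→4→2 bottleneck 10, total now 37
augment #5: 3→9→5→10→4→2 bottleneck 2, total now 39
augment #6: 3→9→0→1→7→4→2 bottleneck 4, total now 43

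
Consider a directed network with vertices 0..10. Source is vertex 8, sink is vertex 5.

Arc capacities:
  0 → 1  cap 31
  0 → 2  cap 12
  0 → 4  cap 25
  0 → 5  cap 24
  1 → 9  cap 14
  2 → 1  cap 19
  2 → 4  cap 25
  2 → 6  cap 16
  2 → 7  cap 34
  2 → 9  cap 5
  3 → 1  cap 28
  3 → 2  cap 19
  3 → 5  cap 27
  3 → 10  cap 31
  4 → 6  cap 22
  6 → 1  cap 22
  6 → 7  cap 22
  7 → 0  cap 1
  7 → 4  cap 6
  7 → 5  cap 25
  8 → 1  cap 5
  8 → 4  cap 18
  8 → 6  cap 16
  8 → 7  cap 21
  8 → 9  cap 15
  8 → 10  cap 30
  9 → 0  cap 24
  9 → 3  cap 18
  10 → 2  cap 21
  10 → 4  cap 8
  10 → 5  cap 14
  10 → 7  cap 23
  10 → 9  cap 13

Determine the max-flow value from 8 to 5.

augment #1: 8→7→5 bottleneck 21, total now 21
augment #2: 8→10→5 bottleneck 14, total now 35
augment #3: 8→6→7→5 bottleneck 4, total now 39
augment #4: 8→9→0→5 bottleneck 15, total now 54
augment #5: 8→1→9→0→5 bottleneck 5, total now 59
augment #6: 8→6→7→0→5 bottleneck 1, total now 60
augment #7: 8→10→9→0→5 bottleneck 3, total now 63
augment #8: 8→10→9→3→5 bottleneck 10, total now 73
augment #9: 8→6→1→9→3→5 bottleneck 8, total now 81

Maximum flow value: 81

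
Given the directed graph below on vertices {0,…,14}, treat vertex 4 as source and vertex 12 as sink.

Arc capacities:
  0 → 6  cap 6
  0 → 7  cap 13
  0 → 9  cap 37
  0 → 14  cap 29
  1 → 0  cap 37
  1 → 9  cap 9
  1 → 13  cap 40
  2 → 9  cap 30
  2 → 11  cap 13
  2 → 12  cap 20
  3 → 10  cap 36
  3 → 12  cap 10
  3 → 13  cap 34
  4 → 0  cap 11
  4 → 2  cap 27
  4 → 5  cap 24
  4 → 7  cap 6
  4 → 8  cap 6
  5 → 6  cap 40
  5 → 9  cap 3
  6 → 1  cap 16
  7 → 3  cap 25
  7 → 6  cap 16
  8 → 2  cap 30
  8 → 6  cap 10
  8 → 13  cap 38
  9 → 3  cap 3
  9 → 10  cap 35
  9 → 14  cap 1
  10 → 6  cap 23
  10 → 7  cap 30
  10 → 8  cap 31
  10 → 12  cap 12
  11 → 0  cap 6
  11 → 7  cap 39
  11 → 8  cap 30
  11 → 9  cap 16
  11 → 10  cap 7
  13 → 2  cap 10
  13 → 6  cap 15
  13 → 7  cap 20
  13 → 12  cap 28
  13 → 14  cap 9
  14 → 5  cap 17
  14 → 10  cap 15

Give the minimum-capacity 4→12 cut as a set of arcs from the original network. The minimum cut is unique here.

augment #1: 4→2→12 push 20
augment #2: 4→7→3→12 push 6
augment #3: 4→8→13→12 push 6
augment #4: 4→0→7→3→12 push 4
augment #5: 4→0→9→10→12 push 7
augment #6: 4→2→9→10→12 push 5
augment #7: 4→2→9→3→13→12 push 2
augment #8: 4→5→6→1→13→12 push 16
augment #9: 4→5→9→3→13→12 push 1
augment #10: 4→5→9→10→8→13→12 push 2
max flow = 69; residual-reachable set from 4 gives S-side
cut edges (S→T): {(4,0), (4,2), (4,7), (4,8), (5,9), (6,1)} total cap 69

Min-cut arcs: {(4,0), (4,2), (4,7), (4,8), (5,9), (6,1)} (total capacity 69)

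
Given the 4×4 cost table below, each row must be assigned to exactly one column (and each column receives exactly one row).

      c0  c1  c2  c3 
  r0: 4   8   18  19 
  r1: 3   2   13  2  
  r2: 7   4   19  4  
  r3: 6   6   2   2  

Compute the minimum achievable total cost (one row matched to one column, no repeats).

one of 2 optimal assignments: row0→col0 (cost 4), row1→col1 (cost 2), row2→col3 (cost 4), row3→col2 (cost 2)
total = 4 + 2 + 4 + 2 = 12

Minimum assignment cost: 12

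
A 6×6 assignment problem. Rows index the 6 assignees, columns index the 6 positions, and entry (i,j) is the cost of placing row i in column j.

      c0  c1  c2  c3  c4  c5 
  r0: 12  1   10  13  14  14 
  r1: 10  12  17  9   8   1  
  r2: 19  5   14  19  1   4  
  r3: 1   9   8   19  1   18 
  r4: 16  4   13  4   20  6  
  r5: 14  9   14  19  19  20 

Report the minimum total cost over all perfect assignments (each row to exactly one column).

Minimum assignment cost: 22

optimal assignment: row0→col1 (cost 1), row1→col5 (cost 1), row2→col4 (cost 1), row3→col0 (cost 1), row4→col3 (cost 4), row5→col2 (cost 14)
total = 1 + 1 + 1 + 1 + 4 + 14 = 22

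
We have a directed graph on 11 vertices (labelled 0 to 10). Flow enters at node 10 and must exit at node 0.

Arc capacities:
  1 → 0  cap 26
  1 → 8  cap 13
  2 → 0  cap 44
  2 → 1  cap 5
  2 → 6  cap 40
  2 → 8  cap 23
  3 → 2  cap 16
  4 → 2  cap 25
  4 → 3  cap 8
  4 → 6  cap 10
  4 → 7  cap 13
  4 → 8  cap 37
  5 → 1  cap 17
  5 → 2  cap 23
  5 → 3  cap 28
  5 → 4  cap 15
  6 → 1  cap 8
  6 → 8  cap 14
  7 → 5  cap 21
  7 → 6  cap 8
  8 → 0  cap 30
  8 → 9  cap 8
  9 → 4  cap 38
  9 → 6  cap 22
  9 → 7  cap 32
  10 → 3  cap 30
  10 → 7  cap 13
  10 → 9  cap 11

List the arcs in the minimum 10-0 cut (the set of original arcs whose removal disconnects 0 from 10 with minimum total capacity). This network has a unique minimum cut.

Min-cut arcs: {(3,2), (10,7), (10,9)} (total capacity 40)

augment #1: 10→3→2→0 push 16
augment #2: 10→7→5→1→0 push 13
augment #3: 10→9→4→2→0 push 11
max flow = 40; residual-reachable set from 10 gives S-side
cut edges (S→T): {(3,2), (10,7), (10,9)} total cap 40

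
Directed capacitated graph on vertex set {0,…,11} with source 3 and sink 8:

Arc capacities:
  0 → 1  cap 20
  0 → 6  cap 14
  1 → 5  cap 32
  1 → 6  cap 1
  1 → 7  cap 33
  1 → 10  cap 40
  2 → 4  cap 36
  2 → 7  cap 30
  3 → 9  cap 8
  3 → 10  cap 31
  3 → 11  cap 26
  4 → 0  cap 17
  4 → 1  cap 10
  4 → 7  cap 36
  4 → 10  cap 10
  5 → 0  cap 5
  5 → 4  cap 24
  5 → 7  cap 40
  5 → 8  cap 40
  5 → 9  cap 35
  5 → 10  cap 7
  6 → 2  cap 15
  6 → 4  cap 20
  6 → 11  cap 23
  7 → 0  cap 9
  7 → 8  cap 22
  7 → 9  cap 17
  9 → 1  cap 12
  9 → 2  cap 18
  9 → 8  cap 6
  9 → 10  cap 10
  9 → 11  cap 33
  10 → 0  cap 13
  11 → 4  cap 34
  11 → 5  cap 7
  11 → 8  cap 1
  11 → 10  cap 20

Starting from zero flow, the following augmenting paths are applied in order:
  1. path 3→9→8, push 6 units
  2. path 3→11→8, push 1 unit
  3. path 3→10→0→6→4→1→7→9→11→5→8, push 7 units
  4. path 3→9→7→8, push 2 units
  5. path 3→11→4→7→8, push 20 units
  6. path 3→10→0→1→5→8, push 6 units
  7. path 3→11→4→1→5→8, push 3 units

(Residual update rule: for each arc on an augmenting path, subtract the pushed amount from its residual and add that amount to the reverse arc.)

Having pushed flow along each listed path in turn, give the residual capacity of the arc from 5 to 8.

after path 1 (3→9→8, push 6): res(5,8)=40
after path 2 (3→11→8, push 1): res(5,8)=40
after path 3 (3→10→0→6→4→1→7→9→11→5→8, push 7): res(5,8)=33
after path 4 (3→9→7→8, push 2): res(5,8)=33
after path 5 (3→11→4→7→8, push 20): res(5,8)=33
after path 6 (3→10→0→1→5→8, push 6): res(5,8)=27
after path 7 (3→11→4→1→5→8, push 3): res(5,8)=24

Residual capacity of (5,8): 24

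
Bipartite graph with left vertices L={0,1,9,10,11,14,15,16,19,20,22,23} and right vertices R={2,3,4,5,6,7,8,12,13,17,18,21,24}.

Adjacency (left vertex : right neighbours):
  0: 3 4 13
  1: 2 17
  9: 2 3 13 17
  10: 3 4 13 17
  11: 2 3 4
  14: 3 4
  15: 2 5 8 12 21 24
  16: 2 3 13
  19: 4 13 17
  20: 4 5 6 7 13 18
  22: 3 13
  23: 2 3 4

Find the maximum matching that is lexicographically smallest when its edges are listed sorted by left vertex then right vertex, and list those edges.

|M| = 7 (so the lex-smallest maximum matching has 7 edges)
process left vertices in ascending order; for each, take the smallest-labelled available neighbour that still permits 7 edges overall, or leave it unmatched if none does
lex-smallest matching: {0-3, 1-2, 9-13, 10-4, 15-5, 19-17, 20-6}

Lex-smallest maximum matching: {(0,3), (1,2), (9,13), (10,4), (15,5), (19,17), (20,6)}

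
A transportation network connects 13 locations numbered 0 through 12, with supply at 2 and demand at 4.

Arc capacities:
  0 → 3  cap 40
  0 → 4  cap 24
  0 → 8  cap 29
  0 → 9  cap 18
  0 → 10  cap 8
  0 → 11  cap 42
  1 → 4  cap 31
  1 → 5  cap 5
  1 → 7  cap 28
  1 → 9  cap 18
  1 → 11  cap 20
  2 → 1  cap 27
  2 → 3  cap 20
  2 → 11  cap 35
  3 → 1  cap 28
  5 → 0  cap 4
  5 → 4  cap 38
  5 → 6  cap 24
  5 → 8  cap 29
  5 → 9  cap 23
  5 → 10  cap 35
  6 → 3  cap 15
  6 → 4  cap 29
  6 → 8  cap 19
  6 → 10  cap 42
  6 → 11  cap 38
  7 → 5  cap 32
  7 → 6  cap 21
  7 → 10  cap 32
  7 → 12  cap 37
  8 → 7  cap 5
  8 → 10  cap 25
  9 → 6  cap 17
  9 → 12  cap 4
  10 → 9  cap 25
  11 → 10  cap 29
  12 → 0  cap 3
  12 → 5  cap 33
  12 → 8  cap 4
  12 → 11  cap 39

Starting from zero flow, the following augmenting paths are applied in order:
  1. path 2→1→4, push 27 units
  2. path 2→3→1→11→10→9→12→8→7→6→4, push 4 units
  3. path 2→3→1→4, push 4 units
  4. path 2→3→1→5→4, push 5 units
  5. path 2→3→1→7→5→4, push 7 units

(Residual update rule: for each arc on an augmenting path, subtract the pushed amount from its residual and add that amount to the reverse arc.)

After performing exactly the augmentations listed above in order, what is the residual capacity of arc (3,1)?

Residual capacity of (3,1): 8

after path 1 (2→1→4, push 27): res(3,1)=28
after path 2 (2→3→1→11→10→9→12→8→7→6→4, push 4): res(3,1)=24
after path 3 (2→3→1→4, push 4): res(3,1)=20
after path 4 (2→3→1→5→4, push 5): res(3,1)=15
after path 5 (2→3→1→7→5→4, push 7): res(3,1)=8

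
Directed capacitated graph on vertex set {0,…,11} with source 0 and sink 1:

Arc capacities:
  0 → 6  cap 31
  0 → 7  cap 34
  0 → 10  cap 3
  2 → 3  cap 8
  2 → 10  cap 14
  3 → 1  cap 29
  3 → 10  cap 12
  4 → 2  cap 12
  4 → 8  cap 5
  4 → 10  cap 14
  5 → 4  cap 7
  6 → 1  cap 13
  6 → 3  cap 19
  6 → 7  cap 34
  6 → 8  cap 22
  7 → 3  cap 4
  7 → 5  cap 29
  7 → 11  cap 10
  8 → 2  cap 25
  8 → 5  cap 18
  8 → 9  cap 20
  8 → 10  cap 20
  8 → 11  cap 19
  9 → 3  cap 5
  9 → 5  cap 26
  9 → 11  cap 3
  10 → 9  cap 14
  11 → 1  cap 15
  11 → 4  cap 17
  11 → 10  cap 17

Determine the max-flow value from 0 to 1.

Maximum flow value: 55

augment #1: 0→6→1 bottleneck 13, total now 13
augment #2: 0→6→3→1 bottleneck 18, total now 31
augment #3: 0→7→3→1 bottleneck 4, total now 35
augment #4: 0→7→11→1 bottleneck 10, total now 45
augment #5: 0→10→9→3→1 bottleneck 3, total now 48
augment #6: 0→7→5→4→2→3→1 bottleneck 4, total now 52
augment #7: 0→7→5→4→8→11→1 bottleneck 3, total now 55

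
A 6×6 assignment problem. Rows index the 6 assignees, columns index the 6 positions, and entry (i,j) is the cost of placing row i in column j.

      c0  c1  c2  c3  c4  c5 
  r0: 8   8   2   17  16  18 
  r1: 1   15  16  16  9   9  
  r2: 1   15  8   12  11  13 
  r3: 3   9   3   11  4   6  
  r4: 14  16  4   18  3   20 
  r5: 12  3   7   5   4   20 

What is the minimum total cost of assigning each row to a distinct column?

Minimum assignment cost: 27

optimal assignment: row0→col2 (cost 2), row1→col0 (cost 1), row2→col3 (cost 12), row3→col5 (cost 6), row4→col4 (cost 3), row5→col1 (cost 3)
total = 2 + 1 + 12 + 6 + 3 + 3 = 27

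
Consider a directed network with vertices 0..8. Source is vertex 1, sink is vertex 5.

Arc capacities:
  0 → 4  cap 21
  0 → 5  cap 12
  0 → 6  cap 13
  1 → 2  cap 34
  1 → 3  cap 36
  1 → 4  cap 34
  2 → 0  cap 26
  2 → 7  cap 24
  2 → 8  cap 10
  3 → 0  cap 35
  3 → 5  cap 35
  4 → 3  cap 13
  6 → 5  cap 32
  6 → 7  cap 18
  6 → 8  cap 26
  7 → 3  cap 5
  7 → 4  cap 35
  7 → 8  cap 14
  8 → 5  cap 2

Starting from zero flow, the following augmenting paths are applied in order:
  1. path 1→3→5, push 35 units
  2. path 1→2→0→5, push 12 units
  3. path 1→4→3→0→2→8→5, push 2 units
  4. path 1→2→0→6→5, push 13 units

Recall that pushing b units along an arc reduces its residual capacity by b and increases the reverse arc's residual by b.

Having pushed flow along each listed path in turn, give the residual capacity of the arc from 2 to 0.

after path 1 (1→3→5, push 35): res(2,0)=26
after path 2 (1→2→0→5, push 12): res(2,0)=14
after path 3 (1→4→3→0→2→8→5, push 2): res(2,0)=16
after path 4 (1→2→0→6→5, push 13): res(2,0)=3

Residual capacity of (2,0): 3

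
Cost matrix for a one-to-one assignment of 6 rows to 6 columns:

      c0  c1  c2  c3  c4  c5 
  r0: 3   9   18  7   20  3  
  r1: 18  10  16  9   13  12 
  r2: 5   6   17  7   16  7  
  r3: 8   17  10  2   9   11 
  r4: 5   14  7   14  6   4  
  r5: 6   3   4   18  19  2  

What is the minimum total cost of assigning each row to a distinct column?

Minimum assignment cost: 30

optimal assignment: row0→col5 (cost 3), row1→col1 (cost 10), row2→col0 (cost 5), row3→col3 (cost 2), row4→col4 (cost 6), row5→col2 (cost 4)
total = 3 + 10 + 5 + 2 + 6 + 4 = 30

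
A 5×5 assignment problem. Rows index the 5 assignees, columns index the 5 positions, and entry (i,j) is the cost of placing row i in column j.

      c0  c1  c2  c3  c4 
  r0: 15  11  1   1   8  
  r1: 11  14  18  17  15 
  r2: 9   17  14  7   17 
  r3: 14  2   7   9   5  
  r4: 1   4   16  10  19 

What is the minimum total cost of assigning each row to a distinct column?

optimal assignment: row0→col2 (cost 1), row1→col4 (cost 15), row2→col3 (cost 7), row3→col1 (cost 2), row4→col0 (cost 1)
total = 1 + 15 + 7 + 2 + 1 = 26

Minimum assignment cost: 26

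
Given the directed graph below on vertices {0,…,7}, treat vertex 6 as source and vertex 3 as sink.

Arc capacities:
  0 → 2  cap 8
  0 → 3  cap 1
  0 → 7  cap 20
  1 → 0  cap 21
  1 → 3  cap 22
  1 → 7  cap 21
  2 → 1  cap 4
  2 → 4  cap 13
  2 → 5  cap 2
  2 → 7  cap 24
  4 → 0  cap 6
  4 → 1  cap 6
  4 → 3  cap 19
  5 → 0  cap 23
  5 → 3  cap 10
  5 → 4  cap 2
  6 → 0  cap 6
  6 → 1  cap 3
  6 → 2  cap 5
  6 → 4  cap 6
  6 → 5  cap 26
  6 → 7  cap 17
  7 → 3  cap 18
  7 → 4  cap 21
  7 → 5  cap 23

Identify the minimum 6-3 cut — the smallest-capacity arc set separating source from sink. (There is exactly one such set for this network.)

augment #1: 6→0→3 push 1
augment #2: 6→1→3 push 3
augment #3: 6→4→3 push 6
augment #4: 6→5→3 push 10
augment #5: 6→7→3 push 17
augment #6: 6→0→7→3 push 1
augment #7: 6→2→1→3 push 4
augment #8: 6→2→4→3 push 1
augment #9: 6→5→4→3 push 2
augment #10: 6→0→2→4→3 push 4
augment #11: 6→5→0→2→4→3 push 4
augment #12: 6→5→0→7→4→3 push 2
augment #13: 6→5→0→7→4→1→3 push 6
max flow = 61; residual-reachable set from 6 gives S-side
cut edges (S→T): {(0,3), (2,1), (4,1), (4,3), (5,3), (6,1), (7,3)} total cap 61

Min-cut arcs: {(0,3), (2,1), (4,1), (4,3), (5,3), (6,1), (7,3)} (total capacity 61)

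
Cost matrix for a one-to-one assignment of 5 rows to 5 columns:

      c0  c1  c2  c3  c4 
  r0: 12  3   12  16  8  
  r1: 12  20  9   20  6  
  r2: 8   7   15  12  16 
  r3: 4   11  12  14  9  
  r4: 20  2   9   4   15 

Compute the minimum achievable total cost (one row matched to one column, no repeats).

one of 2 optimal assignments: row0→col1 (cost 3), row1→col4 (cost 6), row2→col2 (cost 15), row3→col0 (cost 4), row4→col3 (cost 4)
total = 3 + 6 + 15 + 4 + 4 = 32

Minimum assignment cost: 32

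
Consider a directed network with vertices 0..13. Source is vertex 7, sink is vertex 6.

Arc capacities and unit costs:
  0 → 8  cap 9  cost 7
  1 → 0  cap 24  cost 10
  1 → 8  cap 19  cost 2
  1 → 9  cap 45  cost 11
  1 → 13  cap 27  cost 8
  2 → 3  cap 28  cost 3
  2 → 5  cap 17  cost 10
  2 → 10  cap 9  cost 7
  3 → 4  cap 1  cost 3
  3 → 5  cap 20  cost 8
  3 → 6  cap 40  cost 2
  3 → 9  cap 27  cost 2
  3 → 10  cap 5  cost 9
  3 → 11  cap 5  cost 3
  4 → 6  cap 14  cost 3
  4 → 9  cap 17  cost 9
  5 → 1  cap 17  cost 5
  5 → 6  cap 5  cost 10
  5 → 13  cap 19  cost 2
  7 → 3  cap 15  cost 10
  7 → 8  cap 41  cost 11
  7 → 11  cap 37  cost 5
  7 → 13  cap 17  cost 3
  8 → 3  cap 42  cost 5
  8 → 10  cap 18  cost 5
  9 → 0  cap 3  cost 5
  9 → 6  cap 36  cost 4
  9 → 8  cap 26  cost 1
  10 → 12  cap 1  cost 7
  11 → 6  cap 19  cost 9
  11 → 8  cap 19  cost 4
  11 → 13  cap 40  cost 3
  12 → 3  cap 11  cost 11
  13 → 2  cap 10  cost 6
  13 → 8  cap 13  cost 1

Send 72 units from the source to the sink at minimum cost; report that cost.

shortest-cost path #1: 7→13→8→3→6 push 13 @ unit cost 11 (adds 143)
shortest-cost path #2: 7→3→6 push 15 @ unit cost 12 (adds 180)
shortest-cost path #3: 7→11→6 push 19 @ unit cost 14 (adds 266)
shortest-cost path #4: 7→13→2→3→6 push 4 @ unit cost 14 (adds 56)
shortest-cost path #5: 7→11→8→3→6 push 8 @ unit cost 16 (adds 128)
shortest-cost path #6: 7→11→8→3→4→6 push 1 @ unit cost 20 (adds 20)
shortest-cost path #7: 7→11→8→3→9→6 push 9 @ unit cost 20 (adds 180)
shortest-cost path #8: 7→8→3→9→6 push 3 @ unit cost 22 (adds 66)
total cost = 1039

Minimum cost for 72 units: 1039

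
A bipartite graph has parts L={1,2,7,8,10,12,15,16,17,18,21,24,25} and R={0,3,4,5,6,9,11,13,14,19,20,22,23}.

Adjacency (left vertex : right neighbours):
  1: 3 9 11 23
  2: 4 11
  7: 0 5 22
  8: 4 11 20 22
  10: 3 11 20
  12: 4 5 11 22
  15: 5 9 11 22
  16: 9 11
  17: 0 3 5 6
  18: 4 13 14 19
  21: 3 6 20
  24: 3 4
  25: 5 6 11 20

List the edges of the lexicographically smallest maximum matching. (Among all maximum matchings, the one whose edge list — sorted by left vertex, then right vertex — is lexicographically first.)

Lex-smallest maximum matching: {(1,23), (2,4), (7,0), (8,11), (10,3), (12,5), (15,22), (16,9), (17,6), (18,13), (21,20)}

|M| = 11 (so the lex-smallest maximum matching has 11 edges)
process left vertices in ascending order; for each, take the smallest-labelled available neighbour that still permits 11 edges overall, or leave it unmatched if none does
lex-smallest matching: {1-23, 2-4, 7-0, 8-11, 10-3, 12-5, 15-22, 16-9, 17-6, 18-13, 21-20}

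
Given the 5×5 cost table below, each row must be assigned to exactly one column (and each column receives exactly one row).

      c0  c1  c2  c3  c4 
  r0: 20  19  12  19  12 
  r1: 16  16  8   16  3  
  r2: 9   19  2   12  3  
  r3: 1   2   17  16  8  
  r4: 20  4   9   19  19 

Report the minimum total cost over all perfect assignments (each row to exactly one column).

Minimum assignment cost: 29

optimal assignment: row0→col3 (cost 19), row1→col4 (cost 3), row2→col2 (cost 2), row3→col0 (cost 1), row4→col1 (cost 4)
total = 19 + 3 + 2 + 1 + 4 = 29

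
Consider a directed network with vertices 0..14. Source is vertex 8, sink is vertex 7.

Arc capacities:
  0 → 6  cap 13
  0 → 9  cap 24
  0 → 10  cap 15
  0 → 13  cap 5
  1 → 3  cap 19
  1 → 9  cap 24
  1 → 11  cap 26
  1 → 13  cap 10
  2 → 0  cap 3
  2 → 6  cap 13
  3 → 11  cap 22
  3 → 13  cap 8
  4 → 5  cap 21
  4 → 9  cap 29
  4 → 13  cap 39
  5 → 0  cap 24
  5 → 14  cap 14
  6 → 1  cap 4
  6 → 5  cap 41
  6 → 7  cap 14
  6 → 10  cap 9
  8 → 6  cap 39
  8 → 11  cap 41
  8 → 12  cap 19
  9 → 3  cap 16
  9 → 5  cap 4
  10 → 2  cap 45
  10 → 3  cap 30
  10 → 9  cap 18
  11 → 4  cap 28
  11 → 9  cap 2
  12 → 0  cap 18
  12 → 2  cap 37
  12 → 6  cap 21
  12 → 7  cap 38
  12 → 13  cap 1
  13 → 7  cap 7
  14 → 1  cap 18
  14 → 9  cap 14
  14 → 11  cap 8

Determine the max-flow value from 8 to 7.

augment #1: 8→6→7 bottleneck 14, total now 14
augment #2: 8→12→7 bottleneck 19, total now 33
augment #3: 8→6→1→13→7 bottleneck 4, total now 37
augment #4: 8→11→4→13→7 bottleneck 3, total now 40

Maximum flow value: 40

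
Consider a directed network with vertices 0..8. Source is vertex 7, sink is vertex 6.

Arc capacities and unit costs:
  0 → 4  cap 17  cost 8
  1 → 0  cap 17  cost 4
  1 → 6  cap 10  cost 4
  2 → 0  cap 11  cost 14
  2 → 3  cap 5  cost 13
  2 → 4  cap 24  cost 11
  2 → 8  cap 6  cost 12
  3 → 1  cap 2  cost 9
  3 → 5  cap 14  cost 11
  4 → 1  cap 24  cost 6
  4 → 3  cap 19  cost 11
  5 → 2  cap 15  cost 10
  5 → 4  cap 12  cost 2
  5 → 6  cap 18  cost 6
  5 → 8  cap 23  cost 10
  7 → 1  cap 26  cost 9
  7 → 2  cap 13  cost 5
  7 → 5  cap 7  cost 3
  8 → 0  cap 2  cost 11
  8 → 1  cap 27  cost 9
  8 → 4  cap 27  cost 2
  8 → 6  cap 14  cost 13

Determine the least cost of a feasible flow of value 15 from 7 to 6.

shortest-cost path #1: 7→5→6 push 7 @ unit cost 9 (adds 63)
shortest-cost path #2: 7→1→6 push 8 @ unit cost 13 (adds 104)
total cost = 167

Minimum cost for 15 units: 167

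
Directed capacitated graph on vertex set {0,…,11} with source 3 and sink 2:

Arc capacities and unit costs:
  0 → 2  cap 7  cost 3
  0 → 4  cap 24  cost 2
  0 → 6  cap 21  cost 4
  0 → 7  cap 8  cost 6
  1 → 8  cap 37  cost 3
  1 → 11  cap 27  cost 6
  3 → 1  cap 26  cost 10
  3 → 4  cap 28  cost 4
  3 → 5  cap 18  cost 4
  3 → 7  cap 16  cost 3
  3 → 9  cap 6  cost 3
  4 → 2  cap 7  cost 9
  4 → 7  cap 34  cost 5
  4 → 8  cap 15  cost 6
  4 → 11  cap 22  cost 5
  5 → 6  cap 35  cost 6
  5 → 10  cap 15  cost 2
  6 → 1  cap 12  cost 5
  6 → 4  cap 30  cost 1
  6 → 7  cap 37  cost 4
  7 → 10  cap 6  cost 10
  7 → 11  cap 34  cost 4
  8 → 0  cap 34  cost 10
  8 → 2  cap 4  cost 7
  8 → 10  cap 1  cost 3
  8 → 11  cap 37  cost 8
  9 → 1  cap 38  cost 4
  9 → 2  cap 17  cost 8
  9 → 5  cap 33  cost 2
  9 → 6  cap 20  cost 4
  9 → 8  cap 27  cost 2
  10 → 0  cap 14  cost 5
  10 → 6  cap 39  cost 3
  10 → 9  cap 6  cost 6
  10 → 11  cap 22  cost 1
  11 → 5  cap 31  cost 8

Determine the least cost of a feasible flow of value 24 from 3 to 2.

shortest-cost path #1: 3→9→2 push 6 @ unit cost 11 (adds 66)
shortest-cost path #2: 3→4→2 push 7 @ unit cost 13 (adds 91)
shortest-cost path #3: 3→5→10→0→2 push 7 @ unit cost 14 (adds 98)
shortest-cost path #4: 3→4→8→2 push 4 @ unit cost 17 (adds 68)
total cost = 323

Minimum cost for 24 units: 323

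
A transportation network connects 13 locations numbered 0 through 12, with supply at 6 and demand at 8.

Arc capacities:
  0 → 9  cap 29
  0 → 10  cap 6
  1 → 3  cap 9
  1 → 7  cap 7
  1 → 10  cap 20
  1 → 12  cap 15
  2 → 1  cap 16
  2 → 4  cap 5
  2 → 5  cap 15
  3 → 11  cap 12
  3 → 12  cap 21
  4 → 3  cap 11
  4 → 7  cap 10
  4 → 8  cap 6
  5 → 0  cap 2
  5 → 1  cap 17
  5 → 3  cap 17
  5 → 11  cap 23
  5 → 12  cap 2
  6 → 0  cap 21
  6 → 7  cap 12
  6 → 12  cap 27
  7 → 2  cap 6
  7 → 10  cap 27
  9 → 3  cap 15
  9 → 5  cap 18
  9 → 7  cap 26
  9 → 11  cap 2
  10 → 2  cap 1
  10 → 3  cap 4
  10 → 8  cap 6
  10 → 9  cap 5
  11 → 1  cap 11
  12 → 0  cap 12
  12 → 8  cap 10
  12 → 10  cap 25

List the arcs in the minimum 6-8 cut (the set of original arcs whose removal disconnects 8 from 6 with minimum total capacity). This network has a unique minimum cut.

augment #1: 6→12→8 push 10
augment #2: 6→0→10→8 push 6
augment #3: 6→7→2→4→8 push 5
max flow = 21; residual-reachable set from 6 gives S-side
cut edges (S→T): {(2,4), (10,8), (12,8)} total cap 21

Min-cut arcs: {(2,4), (10,8), (12,8)} (total capacity 21)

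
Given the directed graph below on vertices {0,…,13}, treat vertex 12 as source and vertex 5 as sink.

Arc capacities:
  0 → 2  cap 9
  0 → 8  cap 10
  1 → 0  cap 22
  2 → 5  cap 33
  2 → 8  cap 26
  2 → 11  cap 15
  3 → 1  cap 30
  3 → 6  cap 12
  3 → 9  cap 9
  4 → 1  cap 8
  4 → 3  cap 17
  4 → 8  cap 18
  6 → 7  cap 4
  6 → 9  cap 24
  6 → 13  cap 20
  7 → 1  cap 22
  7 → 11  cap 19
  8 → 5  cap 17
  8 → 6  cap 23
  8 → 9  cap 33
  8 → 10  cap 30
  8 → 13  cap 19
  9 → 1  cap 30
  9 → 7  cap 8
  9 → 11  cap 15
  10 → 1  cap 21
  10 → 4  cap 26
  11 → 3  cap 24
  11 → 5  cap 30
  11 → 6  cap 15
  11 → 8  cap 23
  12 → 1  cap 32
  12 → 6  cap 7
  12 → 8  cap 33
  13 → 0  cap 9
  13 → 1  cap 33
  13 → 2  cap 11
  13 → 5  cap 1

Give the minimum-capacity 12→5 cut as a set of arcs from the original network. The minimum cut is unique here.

Min-cut arcs: {(0,2), (0,8), (12,6), (12,8)} (total capacity 59)

augment #1: 12→8→5 push 17
augment #2: 12→6→13→5 push 1
augment #3: 12→1→0→2→5 push 9
augment #4: 12→6→7→11→5 push 4
augment #5: 12→6→9→11→5 push 2
augment #6: 12→8→9→11→5 push 13
augment #7: 12→8→13→2→5 push 3
augment #8: 12→1→0→8→13→2→5 push 8
augment #9: 12→1→0→8→9→7→11→5 push 2
max flow = 59; residual-reachable set from 12 gives S-side
cut edges (S→T): {(0,2), (0,8), (12,6), (12,8)} total cap 59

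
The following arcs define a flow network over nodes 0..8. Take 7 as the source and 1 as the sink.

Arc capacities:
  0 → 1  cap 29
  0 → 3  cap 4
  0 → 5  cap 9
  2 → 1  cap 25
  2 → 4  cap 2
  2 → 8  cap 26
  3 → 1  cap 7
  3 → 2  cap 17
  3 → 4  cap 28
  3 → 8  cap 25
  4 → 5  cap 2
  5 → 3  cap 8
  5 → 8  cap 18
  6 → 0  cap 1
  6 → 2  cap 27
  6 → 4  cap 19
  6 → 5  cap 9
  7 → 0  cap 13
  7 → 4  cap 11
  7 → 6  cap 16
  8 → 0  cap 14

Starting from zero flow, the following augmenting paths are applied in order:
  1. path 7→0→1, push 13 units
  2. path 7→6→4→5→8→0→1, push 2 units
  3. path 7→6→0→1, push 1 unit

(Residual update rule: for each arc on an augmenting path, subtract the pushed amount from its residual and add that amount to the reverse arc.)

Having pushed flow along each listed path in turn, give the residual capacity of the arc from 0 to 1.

after path 1 (7→0→1, push 13): res(0,1)=16
after path 2 (7→6→4→5→8→0→1, push 2): res(0,1)=14
after path 3 (7→6→0→1, push 1): res(0,1)=13

Residual capacity of (0,1): 13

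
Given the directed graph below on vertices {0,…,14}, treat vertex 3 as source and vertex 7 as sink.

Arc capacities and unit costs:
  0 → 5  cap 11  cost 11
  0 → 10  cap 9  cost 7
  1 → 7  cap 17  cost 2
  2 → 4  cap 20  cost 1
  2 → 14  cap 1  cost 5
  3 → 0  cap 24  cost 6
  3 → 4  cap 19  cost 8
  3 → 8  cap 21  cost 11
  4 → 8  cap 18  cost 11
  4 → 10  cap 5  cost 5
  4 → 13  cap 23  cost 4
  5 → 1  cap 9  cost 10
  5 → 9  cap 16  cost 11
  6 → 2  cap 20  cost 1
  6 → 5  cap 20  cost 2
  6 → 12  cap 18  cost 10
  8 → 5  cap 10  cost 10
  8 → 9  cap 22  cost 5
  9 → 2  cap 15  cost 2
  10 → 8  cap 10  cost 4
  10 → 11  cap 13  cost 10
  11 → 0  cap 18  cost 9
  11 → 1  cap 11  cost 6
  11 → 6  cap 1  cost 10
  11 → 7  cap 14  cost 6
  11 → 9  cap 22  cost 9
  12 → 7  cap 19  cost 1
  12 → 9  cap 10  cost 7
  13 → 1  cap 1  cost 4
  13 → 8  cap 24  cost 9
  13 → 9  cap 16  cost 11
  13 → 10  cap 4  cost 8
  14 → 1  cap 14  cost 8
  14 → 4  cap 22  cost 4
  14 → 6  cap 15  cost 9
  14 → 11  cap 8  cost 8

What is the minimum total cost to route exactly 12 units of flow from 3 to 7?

Minimum cost for 12 units: 337

shortest-cost path #1: 3→4→13→1→7 push 1 @ unit cost 18 (adds 18)
shortest-cost path #2: 3→4→10→11→7 push 5 @ unit cost 29 (adds 145)
shortest-cost path #3: 3→0→10→11→7 push 6 @ unit cost 29 (adds 174)
total cost = 337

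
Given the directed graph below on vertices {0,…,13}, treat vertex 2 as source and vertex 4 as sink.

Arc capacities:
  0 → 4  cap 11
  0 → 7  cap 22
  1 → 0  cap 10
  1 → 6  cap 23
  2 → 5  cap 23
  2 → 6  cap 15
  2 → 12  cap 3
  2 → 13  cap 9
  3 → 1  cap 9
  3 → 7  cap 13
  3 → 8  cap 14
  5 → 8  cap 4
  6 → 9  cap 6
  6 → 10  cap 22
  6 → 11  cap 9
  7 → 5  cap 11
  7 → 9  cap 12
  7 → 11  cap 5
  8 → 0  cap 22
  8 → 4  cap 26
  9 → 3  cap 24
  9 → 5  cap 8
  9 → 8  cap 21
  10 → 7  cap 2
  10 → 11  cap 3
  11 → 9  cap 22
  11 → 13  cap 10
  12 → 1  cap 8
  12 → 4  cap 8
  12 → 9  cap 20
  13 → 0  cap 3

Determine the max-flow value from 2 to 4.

augment #1: 2→12→4 bottleneck 3, total now 3
augment #2: 2→5→8→4 bottleneck 4, total now 7
augment #3: 2→13→0→4 bottleneck 3, total now 10
augment #4: 2→6→9→8→4 bottleneck 6, total now 16
augment #5: 2→6→11→9→8→4 bottleneck 9, total now 25

Maximum flow value: 25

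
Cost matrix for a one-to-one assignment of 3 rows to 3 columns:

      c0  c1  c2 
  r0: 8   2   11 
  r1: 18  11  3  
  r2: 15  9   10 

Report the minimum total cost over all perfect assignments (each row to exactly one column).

one of 2 optimal assignments: row0→col0 (cost 8), row1→col2 (cost 3), row2→col1 (cost 9)
total = 8 + 3 + 9 = 20

Minimum assignment cost: 20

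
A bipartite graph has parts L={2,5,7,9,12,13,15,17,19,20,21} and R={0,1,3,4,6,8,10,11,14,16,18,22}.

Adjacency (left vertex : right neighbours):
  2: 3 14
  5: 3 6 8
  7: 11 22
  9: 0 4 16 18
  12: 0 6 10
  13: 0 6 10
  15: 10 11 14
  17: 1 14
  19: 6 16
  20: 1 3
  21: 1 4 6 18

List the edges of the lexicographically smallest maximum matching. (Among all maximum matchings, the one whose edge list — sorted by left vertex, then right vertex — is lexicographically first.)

|M| = 11 (so the lex-smallest maximum matching has 11 edges)
process left vertices in ascending order; for each, take the smallest-labelled available neighbour that still permits 11 edges overall, or leave it unmatched if none does
lex-smallest matching: {2-3, 5-6, 7-22, 9-4, 12-0, 13-10, 15-11, 17-14, 19-16, 20-1, 21-18}

Lex-smallest maximum matching: {(2,3), (5,6), (7,22), (9,4), (12,0), (13,10), (15,11), (17,14), (19,16), (20,1), (21,18)}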